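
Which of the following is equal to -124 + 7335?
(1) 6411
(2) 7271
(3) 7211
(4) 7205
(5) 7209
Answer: 3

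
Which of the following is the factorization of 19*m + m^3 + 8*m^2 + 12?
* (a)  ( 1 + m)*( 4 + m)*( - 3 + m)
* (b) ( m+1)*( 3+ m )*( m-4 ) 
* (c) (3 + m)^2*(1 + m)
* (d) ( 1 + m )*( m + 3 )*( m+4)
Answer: d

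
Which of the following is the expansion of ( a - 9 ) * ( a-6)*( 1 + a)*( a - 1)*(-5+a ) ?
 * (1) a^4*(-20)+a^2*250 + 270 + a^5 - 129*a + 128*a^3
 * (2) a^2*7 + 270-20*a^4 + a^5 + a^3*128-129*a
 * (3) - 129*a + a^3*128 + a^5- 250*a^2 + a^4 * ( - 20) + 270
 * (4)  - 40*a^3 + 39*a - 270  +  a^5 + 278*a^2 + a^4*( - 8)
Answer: 3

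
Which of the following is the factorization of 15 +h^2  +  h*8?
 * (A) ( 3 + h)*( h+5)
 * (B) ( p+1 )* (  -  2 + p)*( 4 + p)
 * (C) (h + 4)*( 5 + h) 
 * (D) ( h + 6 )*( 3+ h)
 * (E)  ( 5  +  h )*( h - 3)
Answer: A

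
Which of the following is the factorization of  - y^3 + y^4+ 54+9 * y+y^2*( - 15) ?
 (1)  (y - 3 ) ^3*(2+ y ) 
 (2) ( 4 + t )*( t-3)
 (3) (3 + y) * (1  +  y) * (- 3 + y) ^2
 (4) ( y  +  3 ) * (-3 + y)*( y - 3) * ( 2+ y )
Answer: 4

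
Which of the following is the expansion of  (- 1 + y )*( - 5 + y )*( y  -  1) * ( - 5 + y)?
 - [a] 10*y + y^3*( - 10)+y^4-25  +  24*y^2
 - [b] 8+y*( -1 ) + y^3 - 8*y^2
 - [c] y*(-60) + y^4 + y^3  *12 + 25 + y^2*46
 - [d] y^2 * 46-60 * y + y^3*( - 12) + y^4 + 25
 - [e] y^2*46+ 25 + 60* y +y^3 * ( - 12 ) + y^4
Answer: d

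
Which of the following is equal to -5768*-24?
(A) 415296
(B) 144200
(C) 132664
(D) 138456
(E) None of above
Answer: E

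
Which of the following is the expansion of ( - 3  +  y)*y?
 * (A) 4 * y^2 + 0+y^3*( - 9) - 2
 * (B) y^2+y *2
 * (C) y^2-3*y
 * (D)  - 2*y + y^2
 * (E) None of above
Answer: C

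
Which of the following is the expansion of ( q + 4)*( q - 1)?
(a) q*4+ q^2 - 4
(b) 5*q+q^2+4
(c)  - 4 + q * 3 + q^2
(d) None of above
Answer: c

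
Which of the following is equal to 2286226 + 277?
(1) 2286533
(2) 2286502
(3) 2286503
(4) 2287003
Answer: 3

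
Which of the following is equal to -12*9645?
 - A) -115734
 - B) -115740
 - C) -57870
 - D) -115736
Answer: B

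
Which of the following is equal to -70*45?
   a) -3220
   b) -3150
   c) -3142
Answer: b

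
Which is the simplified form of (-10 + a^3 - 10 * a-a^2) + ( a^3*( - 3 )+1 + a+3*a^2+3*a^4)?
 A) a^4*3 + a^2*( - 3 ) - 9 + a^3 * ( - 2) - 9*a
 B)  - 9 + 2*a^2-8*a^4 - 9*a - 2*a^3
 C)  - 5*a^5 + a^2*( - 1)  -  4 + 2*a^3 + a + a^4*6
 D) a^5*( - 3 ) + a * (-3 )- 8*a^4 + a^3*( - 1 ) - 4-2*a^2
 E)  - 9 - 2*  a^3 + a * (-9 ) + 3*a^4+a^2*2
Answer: E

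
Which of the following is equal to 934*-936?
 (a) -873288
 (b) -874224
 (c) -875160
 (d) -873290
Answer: b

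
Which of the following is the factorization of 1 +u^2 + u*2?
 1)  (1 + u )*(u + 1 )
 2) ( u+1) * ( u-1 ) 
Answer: 1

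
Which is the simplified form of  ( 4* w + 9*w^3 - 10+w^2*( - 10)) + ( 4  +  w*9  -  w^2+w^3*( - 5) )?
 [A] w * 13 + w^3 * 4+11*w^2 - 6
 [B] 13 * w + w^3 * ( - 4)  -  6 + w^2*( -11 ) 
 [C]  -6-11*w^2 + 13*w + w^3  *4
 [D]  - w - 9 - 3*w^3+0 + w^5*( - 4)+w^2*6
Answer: C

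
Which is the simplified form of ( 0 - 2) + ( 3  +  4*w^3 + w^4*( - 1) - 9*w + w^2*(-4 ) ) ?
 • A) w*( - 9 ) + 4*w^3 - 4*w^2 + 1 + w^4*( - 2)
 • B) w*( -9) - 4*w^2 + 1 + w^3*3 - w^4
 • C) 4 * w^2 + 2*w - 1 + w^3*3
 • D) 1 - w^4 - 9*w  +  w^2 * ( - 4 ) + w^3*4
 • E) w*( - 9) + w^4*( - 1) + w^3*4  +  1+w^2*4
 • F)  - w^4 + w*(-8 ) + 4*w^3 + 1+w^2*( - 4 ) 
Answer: D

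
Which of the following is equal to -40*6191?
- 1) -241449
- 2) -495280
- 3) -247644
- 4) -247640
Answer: 4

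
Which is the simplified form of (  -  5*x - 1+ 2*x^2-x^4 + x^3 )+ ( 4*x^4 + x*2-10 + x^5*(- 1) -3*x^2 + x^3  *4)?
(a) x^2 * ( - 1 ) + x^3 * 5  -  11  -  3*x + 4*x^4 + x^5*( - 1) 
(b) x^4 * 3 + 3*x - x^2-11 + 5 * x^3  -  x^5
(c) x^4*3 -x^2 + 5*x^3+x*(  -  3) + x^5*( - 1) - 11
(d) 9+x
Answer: c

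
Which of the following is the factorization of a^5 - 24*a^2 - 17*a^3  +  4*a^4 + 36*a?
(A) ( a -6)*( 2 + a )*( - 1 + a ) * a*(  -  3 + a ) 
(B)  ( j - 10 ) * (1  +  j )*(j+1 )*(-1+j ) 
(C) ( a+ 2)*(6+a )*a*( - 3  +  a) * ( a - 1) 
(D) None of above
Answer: C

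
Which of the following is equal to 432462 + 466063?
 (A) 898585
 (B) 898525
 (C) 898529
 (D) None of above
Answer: B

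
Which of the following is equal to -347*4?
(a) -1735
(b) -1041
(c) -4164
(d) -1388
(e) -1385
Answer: d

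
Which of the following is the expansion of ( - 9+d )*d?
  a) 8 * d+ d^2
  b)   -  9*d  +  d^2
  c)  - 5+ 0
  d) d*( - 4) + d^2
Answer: b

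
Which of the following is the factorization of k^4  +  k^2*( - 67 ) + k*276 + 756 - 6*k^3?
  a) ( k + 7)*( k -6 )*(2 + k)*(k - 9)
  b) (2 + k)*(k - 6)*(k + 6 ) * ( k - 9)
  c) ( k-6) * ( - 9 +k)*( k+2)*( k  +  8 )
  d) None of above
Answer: a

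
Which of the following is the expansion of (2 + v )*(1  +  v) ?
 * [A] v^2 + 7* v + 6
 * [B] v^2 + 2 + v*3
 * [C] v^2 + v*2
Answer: B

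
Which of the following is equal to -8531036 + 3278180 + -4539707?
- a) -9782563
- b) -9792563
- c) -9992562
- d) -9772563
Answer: b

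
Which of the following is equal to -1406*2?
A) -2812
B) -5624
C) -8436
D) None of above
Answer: A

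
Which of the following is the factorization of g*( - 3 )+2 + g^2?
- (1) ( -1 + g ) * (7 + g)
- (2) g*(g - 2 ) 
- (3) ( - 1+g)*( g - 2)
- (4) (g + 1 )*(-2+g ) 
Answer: 3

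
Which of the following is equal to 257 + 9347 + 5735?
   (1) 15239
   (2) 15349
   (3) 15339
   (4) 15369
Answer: 3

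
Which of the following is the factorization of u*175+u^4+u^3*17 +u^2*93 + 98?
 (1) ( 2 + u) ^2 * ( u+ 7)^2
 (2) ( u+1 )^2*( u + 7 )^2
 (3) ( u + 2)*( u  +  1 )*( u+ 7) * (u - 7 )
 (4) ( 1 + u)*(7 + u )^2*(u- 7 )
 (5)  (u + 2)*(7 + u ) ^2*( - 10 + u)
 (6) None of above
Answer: 6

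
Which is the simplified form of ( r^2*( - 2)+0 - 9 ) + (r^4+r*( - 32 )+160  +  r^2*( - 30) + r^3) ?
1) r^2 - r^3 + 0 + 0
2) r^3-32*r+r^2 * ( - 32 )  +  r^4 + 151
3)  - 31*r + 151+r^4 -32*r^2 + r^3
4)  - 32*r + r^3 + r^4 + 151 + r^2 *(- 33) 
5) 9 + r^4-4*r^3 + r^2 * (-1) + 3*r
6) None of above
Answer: 2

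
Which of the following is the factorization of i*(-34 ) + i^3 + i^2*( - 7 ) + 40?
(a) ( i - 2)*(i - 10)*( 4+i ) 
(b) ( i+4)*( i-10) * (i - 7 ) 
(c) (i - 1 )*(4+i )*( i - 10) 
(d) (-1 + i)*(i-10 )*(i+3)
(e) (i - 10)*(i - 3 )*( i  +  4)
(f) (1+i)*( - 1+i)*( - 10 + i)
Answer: c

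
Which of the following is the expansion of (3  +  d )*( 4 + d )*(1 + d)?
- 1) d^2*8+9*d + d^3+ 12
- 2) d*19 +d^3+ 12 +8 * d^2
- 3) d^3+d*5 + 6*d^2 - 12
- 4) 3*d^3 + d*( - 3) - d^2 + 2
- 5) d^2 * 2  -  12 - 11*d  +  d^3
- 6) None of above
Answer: 2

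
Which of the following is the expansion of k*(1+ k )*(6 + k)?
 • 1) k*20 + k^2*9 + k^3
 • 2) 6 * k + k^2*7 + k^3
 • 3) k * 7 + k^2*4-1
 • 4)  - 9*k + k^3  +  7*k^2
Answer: 2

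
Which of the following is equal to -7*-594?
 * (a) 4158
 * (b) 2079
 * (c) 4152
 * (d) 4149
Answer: a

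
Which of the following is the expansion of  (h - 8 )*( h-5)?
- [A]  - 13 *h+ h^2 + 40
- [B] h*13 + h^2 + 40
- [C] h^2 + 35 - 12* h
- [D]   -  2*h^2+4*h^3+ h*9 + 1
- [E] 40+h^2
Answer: A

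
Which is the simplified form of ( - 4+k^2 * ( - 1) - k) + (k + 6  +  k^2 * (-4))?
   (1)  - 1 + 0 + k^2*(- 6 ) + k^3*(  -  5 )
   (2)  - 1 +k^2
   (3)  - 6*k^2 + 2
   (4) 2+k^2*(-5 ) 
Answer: 4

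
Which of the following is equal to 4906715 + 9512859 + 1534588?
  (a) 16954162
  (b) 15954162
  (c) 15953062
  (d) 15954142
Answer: b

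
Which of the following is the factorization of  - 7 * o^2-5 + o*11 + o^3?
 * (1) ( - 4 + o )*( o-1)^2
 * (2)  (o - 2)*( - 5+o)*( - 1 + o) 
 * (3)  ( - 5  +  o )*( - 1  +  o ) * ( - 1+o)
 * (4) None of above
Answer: 3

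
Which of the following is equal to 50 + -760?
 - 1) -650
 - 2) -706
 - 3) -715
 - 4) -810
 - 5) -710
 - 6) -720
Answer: 5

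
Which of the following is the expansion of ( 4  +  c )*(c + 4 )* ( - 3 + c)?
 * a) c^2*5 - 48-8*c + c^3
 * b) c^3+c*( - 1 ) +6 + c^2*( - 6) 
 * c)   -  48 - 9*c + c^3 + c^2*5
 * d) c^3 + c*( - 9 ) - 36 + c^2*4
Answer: a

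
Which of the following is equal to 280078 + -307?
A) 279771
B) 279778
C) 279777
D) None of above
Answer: A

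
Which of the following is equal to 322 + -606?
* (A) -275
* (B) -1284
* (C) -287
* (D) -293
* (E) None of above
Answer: E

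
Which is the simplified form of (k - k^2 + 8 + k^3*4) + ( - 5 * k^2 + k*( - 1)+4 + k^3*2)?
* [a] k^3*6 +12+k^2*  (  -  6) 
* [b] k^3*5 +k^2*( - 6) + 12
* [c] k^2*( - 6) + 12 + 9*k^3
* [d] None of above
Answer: a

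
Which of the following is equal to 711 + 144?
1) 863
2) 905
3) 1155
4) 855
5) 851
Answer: 4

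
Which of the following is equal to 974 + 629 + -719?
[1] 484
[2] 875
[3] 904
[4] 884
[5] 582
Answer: 4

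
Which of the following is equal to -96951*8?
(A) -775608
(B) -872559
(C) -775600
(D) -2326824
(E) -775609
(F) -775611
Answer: A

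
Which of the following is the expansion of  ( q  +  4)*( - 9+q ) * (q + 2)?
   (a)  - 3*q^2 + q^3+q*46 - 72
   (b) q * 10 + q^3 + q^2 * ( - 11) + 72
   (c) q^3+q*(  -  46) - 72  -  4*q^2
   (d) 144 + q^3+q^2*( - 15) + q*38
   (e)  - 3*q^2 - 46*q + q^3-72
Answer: e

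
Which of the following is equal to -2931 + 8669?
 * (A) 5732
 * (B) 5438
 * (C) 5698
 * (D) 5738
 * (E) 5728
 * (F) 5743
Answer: D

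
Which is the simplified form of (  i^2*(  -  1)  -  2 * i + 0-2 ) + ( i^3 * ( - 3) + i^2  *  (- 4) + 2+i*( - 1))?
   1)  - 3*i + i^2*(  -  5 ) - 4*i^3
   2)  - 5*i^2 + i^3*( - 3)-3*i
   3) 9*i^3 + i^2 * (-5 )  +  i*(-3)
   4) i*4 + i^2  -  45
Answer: 2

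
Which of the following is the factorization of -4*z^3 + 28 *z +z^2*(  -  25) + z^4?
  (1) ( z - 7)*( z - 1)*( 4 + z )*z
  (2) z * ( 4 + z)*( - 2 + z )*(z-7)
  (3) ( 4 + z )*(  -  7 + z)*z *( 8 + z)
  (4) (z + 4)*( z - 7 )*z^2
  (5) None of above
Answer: 1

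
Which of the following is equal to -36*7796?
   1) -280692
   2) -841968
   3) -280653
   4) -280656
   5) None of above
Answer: 4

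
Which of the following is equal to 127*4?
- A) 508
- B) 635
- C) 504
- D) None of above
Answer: A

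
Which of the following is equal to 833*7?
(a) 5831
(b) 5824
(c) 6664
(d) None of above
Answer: a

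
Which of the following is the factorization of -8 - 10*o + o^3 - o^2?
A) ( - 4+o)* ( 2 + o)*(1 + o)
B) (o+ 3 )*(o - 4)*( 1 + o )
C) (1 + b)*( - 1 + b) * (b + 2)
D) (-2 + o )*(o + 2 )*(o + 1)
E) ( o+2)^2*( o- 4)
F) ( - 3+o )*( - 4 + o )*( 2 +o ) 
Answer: A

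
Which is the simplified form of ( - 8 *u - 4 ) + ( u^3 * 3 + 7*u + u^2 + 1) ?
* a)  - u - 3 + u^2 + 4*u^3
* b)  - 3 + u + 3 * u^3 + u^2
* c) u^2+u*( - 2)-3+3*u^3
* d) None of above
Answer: d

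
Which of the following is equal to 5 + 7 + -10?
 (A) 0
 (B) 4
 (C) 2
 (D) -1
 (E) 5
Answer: C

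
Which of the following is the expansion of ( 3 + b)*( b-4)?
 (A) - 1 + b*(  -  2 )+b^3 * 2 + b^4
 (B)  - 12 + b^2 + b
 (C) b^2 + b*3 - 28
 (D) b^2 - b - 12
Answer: D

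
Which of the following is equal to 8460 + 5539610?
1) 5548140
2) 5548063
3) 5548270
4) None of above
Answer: 4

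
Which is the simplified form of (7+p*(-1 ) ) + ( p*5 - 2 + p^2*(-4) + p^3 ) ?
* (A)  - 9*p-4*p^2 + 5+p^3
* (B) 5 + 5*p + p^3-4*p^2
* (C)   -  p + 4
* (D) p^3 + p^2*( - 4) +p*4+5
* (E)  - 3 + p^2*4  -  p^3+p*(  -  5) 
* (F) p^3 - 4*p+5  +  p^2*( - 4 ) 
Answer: D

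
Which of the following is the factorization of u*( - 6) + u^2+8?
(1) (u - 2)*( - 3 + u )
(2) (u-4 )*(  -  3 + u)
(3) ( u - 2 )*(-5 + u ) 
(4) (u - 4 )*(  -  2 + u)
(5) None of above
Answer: 4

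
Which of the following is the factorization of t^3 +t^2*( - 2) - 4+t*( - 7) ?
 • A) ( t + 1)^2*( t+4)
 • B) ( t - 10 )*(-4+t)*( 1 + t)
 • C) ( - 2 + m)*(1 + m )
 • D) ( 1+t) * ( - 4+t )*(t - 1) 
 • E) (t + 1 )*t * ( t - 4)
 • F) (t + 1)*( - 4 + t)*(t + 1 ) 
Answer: F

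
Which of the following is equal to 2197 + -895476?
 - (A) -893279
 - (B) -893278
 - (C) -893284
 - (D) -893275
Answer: A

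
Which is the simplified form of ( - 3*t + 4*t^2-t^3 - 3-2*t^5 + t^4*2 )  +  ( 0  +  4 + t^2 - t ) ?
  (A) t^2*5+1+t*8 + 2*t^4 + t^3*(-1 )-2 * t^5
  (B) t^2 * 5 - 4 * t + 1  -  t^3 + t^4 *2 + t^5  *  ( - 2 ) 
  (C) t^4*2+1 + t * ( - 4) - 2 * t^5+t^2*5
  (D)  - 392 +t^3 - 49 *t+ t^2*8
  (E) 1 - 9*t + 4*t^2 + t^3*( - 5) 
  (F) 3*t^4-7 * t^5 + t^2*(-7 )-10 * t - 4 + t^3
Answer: B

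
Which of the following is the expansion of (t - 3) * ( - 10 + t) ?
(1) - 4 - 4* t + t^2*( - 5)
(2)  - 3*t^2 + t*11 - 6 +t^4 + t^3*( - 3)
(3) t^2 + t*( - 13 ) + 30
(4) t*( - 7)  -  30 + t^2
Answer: 3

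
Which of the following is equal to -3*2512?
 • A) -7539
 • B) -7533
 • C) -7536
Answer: C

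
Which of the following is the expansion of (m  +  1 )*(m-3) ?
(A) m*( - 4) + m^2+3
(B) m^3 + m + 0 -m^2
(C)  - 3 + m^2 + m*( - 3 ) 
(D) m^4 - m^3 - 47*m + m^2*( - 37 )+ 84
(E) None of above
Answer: E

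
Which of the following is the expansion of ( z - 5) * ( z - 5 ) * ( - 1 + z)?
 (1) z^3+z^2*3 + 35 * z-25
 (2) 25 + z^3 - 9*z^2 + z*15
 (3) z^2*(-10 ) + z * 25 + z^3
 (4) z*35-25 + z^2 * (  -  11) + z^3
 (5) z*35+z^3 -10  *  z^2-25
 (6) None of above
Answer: 4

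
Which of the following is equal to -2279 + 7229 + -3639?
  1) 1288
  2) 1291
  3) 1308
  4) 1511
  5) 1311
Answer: 5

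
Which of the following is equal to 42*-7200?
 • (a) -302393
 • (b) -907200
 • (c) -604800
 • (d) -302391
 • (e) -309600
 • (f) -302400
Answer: f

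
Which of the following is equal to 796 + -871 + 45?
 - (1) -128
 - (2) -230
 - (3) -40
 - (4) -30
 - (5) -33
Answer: 4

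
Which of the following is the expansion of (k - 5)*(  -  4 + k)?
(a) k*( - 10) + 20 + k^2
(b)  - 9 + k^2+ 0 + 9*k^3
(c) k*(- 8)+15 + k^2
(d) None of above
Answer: d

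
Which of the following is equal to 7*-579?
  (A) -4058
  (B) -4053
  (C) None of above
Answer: B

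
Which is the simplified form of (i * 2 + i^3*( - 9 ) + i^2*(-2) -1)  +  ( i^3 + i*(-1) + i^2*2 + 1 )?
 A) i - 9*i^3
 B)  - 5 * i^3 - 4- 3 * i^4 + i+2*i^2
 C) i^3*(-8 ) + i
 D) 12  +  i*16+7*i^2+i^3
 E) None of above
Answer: C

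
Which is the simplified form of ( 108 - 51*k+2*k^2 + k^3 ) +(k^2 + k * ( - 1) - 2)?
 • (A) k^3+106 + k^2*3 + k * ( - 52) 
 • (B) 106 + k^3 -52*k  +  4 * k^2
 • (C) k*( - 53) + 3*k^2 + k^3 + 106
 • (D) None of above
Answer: A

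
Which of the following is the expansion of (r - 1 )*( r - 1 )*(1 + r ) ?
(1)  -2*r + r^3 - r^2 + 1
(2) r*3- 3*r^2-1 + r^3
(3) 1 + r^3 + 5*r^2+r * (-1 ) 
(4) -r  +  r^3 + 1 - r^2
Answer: 4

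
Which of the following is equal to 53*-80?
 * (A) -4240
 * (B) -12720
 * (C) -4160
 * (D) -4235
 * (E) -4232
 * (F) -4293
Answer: A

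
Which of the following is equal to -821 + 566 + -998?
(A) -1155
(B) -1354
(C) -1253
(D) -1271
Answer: C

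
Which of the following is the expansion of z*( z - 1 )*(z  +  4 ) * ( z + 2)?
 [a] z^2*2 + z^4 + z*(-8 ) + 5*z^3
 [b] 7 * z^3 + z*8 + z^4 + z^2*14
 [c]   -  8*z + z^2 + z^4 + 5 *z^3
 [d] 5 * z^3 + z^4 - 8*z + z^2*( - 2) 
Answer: a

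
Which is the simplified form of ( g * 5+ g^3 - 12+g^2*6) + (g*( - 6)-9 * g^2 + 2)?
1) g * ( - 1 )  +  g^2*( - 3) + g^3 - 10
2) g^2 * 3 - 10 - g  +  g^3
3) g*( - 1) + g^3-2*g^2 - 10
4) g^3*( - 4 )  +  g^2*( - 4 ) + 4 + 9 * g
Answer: 1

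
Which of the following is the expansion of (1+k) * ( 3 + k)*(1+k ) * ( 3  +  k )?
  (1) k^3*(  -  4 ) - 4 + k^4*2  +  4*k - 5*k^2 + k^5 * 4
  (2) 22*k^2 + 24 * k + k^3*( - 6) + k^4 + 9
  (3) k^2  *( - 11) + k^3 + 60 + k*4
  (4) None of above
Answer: 4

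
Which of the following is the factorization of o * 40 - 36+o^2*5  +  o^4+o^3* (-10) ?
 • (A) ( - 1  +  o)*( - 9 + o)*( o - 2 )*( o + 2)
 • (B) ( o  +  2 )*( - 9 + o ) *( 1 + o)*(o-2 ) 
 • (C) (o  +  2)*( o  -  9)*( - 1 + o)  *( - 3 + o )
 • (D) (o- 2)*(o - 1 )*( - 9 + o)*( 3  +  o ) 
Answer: A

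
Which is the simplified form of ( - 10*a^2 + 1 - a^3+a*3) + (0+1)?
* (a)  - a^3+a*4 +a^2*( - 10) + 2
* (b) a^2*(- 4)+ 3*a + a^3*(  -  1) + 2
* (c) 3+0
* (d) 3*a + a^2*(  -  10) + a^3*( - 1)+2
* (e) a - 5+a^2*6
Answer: d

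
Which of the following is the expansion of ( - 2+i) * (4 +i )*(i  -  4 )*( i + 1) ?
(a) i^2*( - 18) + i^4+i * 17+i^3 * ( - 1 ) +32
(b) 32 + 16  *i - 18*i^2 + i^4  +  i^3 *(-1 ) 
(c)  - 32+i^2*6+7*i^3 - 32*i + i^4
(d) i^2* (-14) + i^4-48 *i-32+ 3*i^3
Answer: b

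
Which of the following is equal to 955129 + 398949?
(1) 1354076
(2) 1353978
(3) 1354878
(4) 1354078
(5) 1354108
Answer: 4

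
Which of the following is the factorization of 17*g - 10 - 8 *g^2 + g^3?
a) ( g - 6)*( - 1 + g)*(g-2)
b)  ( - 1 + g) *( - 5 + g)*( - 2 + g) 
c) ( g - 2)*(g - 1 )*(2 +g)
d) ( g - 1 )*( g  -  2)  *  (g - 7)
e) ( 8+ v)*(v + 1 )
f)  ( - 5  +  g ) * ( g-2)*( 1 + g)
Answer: b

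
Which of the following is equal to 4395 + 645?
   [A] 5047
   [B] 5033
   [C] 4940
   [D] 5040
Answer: D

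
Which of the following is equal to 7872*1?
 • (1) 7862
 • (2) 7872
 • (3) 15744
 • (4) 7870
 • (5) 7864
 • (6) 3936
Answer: 2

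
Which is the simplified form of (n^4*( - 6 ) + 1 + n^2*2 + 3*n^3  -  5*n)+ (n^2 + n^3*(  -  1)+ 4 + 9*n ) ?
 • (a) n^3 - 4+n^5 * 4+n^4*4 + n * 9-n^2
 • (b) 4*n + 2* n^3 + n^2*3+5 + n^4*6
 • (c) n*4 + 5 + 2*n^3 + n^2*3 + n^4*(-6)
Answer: c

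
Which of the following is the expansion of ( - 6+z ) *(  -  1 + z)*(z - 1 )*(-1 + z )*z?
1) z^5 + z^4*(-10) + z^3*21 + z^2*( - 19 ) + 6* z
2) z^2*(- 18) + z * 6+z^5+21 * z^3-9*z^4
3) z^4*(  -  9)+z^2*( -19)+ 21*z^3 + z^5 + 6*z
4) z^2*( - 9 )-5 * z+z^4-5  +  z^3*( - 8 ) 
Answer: 3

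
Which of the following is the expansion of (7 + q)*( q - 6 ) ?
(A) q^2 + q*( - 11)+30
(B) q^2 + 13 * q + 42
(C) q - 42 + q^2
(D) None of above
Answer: C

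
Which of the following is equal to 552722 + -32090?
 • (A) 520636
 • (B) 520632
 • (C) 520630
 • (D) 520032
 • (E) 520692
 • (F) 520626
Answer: B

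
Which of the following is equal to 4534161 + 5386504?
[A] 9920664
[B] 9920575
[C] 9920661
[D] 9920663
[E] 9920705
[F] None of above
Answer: F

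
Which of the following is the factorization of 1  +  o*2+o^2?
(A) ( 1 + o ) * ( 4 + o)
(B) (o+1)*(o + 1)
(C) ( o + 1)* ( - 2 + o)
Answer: B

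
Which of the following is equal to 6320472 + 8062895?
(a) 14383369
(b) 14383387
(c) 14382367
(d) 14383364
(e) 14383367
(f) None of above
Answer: e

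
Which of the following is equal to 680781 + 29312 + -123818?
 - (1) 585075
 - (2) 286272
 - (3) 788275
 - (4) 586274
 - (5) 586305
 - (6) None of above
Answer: 6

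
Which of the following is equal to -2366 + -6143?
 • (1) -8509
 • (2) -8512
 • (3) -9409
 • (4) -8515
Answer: 1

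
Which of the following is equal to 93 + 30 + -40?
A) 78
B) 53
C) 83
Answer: C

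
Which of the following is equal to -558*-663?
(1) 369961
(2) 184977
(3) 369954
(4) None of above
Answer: 3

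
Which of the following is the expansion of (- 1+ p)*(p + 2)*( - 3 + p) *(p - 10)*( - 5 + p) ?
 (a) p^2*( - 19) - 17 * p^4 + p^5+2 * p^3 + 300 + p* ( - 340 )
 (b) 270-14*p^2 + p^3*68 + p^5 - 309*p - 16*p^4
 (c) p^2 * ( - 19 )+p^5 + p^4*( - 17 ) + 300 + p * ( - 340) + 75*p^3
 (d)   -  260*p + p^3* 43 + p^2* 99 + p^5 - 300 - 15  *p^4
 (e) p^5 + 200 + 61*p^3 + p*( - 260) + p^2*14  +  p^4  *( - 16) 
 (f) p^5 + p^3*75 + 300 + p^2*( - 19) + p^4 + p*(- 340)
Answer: c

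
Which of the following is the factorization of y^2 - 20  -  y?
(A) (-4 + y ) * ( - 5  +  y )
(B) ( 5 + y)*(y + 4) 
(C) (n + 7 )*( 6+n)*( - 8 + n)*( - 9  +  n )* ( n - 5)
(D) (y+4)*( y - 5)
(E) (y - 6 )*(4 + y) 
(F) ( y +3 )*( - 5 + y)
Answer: D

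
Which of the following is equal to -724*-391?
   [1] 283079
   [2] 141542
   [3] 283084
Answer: 3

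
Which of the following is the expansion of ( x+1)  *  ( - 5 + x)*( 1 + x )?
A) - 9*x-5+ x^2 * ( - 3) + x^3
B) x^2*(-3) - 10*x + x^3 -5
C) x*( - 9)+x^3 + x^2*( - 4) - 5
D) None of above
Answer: A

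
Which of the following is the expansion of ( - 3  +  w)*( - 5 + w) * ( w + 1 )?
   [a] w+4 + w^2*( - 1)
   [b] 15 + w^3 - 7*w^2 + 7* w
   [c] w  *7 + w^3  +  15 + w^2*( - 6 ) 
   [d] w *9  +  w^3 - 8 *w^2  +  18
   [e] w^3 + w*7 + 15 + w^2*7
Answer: b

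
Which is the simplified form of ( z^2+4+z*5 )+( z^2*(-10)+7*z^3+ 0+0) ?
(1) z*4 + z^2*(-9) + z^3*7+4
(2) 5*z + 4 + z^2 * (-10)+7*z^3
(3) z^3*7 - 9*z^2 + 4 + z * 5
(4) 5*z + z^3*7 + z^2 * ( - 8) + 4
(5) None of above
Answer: 3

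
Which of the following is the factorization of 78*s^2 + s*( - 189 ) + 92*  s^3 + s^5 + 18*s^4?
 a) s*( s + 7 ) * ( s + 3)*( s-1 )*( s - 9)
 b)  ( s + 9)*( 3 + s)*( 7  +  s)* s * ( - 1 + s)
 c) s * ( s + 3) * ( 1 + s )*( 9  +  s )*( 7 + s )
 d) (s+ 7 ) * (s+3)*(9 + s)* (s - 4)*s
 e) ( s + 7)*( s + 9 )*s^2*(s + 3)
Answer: b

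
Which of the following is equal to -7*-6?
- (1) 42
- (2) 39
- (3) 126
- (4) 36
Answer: 1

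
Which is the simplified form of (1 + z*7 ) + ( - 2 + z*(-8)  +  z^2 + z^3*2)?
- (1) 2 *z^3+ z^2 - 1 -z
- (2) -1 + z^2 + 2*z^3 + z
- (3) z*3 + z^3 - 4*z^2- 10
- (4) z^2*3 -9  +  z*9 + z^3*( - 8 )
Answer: 1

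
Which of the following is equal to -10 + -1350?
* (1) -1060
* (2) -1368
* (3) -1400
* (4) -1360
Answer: 4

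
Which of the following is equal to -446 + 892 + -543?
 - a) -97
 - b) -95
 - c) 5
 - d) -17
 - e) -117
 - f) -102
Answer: a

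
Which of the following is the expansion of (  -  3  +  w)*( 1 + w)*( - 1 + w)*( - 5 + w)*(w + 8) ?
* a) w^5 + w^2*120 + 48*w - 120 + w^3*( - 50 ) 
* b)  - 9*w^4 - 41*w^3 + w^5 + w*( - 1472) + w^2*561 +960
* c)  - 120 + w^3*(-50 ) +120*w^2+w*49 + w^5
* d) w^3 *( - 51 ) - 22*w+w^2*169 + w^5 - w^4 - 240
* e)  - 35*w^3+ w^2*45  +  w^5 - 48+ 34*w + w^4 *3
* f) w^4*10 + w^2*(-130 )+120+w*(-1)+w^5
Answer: c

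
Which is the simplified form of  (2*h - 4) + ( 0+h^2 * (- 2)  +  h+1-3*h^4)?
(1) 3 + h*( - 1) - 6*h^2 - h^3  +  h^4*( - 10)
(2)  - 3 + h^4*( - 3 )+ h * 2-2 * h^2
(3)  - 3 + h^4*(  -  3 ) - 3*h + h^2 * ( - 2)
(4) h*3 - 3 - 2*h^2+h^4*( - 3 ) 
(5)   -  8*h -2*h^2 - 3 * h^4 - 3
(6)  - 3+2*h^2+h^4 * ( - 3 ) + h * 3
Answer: 4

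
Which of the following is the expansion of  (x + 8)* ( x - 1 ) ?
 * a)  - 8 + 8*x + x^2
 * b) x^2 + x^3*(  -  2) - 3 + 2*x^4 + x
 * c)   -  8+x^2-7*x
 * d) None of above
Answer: d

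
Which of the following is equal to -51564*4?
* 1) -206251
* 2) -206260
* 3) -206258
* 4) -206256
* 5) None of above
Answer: 4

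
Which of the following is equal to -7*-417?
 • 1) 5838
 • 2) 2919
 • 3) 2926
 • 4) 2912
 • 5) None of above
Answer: 2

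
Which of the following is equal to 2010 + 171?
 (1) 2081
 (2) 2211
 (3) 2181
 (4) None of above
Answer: 3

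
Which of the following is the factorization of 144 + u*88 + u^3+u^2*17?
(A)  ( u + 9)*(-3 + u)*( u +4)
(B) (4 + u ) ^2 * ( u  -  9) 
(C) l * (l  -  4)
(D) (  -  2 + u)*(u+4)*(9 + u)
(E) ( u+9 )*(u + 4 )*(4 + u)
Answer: E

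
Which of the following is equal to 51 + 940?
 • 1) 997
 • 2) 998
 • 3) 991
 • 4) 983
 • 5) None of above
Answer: 3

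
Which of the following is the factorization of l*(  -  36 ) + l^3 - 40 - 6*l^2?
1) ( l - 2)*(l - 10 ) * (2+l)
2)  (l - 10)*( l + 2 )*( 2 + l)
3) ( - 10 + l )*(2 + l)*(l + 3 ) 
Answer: 2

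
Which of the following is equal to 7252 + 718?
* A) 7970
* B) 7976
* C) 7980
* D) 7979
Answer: A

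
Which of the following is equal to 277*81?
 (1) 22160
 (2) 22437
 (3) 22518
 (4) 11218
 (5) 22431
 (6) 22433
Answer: 2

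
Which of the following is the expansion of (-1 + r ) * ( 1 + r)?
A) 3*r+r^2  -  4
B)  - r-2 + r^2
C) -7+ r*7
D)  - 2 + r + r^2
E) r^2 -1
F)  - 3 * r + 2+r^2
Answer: E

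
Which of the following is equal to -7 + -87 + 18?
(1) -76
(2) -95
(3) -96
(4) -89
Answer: 1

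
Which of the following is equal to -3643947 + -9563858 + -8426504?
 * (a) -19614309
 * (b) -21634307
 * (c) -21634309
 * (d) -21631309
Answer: c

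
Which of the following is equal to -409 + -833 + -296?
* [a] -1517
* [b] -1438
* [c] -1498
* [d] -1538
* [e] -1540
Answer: d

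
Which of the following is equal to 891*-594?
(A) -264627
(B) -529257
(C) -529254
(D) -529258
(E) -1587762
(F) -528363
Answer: C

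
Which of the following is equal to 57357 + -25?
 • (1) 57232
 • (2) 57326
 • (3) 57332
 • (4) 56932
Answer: 3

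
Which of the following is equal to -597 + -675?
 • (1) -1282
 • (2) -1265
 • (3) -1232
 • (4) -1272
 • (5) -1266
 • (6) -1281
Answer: 4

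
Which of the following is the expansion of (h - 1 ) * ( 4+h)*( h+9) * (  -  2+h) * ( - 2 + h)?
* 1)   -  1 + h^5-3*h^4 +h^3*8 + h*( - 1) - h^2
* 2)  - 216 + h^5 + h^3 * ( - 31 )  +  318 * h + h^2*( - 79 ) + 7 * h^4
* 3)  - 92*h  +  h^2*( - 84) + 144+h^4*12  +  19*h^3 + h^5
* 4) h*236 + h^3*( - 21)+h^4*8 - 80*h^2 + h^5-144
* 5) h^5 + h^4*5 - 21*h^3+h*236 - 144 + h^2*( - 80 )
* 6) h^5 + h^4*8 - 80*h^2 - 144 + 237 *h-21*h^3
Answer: 4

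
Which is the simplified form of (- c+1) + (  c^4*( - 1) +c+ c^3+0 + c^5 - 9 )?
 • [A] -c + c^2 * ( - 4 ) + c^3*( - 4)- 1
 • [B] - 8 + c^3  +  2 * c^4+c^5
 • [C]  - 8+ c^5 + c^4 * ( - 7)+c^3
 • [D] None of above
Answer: D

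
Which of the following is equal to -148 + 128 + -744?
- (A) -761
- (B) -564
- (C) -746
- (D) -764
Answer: D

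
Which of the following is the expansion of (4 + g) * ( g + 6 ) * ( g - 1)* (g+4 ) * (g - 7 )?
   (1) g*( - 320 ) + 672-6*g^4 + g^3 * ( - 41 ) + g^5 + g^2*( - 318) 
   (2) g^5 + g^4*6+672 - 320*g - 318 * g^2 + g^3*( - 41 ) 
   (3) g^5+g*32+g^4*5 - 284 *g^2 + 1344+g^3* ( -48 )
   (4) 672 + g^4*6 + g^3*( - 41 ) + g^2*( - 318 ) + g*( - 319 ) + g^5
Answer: 2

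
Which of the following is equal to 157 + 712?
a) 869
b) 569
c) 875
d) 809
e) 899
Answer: a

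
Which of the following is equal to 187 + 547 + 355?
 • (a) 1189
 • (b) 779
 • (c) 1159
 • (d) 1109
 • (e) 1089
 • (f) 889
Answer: e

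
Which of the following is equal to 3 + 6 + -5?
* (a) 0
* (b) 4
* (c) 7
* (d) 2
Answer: b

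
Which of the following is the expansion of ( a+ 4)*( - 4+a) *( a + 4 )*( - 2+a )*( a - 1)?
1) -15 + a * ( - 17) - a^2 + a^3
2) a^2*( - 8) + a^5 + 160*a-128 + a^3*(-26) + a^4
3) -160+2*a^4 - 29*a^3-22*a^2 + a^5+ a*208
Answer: 2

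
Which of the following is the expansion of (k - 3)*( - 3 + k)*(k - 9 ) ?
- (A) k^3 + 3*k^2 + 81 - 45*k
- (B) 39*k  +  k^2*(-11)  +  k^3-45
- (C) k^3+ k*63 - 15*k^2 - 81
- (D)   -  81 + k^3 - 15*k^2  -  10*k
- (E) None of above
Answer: C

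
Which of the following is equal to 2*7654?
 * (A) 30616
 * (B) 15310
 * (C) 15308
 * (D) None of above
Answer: C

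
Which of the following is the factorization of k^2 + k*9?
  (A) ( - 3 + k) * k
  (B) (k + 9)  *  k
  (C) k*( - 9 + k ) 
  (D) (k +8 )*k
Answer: B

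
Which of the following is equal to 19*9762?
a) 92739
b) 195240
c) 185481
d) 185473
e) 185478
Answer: e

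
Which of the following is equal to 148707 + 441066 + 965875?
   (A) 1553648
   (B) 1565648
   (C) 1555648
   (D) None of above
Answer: C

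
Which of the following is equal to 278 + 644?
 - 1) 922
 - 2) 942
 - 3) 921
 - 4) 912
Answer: 1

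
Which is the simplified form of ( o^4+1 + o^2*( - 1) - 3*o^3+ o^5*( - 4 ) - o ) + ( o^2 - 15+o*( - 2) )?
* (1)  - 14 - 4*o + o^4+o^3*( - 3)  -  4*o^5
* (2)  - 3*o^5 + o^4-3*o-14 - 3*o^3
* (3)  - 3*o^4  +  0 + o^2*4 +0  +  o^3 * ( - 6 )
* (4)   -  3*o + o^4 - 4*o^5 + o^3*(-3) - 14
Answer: 4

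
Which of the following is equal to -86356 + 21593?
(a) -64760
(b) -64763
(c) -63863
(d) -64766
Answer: b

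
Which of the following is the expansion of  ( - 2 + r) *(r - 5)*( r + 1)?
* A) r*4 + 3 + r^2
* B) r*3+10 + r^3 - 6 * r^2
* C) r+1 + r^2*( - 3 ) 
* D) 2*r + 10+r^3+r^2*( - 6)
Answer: B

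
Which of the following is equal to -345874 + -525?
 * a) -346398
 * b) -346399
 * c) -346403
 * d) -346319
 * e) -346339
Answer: b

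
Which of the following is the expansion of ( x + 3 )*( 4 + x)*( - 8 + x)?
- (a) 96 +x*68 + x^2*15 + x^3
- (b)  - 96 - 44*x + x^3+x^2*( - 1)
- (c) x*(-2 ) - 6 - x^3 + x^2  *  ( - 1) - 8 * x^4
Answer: b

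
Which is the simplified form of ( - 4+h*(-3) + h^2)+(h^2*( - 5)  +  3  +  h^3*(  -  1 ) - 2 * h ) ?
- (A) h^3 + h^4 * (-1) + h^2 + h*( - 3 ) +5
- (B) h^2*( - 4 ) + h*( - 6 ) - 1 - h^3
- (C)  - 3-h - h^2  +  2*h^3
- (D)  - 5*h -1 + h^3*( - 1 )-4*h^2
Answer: D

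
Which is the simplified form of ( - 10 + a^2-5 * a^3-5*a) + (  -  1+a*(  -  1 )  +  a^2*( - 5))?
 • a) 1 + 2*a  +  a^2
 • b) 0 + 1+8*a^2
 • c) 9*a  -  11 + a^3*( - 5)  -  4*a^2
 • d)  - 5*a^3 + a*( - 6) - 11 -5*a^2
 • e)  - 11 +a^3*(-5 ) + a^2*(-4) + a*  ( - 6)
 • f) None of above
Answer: e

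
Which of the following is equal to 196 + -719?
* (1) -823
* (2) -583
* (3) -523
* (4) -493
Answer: 3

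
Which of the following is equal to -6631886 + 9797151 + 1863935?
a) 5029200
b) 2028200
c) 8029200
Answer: a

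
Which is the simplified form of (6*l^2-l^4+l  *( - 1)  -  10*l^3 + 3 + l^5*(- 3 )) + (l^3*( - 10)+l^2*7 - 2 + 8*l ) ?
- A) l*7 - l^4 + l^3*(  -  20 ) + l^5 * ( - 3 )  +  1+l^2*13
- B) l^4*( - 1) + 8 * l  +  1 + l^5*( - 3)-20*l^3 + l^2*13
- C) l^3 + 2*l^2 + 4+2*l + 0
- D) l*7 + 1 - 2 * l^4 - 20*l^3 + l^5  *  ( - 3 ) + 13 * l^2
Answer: A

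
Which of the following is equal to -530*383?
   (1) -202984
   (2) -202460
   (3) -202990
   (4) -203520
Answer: 3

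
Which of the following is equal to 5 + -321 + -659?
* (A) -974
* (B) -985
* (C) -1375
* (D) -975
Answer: D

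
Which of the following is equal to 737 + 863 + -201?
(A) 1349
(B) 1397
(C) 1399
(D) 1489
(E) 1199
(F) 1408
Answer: C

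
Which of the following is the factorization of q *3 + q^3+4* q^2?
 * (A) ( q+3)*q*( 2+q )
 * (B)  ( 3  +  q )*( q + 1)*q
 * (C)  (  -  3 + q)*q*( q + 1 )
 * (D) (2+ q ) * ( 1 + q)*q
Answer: B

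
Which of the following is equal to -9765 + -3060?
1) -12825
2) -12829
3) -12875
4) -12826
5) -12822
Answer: 1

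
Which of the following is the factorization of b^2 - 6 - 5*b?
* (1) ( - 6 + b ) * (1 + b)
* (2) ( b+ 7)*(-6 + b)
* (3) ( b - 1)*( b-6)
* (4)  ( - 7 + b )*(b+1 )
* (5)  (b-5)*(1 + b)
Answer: 1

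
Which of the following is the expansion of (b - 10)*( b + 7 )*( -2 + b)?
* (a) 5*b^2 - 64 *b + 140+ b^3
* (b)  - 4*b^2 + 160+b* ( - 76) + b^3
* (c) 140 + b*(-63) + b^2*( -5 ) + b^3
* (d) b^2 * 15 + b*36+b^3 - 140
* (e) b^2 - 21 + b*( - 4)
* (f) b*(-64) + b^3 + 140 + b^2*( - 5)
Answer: f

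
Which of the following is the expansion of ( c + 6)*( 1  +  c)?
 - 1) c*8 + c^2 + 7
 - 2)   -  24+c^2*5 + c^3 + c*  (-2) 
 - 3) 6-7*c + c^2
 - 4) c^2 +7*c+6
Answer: 4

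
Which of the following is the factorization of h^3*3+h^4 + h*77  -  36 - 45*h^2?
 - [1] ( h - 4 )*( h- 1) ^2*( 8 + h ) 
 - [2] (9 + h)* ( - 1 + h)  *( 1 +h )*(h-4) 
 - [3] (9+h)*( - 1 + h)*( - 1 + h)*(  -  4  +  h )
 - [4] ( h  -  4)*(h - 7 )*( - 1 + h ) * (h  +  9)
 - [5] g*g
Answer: 3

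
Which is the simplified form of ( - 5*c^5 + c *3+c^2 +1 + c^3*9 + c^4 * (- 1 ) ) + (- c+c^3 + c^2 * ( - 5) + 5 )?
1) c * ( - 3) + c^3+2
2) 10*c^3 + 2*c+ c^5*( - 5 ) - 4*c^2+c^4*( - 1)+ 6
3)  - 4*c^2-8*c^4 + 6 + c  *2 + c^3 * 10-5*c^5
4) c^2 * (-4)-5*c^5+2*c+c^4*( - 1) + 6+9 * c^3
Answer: 2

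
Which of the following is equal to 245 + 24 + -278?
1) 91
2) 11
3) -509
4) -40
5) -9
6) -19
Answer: 5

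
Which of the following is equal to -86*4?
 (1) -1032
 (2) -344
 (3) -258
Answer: 2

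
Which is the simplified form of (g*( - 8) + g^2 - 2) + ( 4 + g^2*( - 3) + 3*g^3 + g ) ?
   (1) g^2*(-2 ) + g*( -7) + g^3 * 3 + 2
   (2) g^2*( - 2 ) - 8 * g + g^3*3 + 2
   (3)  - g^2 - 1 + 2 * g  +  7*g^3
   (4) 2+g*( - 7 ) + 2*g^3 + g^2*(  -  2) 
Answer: 1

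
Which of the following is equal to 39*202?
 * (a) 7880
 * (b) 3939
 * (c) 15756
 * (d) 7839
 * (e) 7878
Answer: e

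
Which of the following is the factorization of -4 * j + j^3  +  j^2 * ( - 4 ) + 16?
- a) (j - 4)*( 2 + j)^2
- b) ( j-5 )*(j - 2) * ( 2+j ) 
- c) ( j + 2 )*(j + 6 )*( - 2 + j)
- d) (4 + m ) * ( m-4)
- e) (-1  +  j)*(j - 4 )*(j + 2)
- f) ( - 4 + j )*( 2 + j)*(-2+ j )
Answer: f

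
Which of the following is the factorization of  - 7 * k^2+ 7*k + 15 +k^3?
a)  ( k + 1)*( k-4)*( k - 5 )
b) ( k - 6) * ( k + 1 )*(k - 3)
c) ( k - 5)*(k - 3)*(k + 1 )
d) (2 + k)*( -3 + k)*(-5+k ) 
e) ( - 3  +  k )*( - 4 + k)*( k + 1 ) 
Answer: c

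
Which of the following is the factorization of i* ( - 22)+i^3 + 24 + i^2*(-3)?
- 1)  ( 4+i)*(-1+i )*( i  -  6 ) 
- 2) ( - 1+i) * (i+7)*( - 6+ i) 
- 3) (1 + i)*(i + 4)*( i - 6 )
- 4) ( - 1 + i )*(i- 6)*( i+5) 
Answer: 1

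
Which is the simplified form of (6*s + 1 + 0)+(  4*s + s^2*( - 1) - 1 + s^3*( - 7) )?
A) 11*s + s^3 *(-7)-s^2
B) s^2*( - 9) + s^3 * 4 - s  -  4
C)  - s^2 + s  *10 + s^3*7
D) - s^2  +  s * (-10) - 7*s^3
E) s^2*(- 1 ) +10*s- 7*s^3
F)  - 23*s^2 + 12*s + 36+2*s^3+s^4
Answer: E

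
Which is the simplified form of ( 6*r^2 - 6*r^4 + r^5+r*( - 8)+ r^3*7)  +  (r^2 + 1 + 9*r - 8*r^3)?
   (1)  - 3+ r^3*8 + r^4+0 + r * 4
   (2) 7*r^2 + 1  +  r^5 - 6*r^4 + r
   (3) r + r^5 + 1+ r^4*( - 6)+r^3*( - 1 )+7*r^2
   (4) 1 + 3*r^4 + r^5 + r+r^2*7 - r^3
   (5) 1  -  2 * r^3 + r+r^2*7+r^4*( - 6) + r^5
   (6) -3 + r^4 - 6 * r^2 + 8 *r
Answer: 3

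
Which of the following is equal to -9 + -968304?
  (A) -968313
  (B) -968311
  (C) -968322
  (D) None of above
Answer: A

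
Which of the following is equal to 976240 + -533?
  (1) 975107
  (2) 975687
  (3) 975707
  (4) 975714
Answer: 3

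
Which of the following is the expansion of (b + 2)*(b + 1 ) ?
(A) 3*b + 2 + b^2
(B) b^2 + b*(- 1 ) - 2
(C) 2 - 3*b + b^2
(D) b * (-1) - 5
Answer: A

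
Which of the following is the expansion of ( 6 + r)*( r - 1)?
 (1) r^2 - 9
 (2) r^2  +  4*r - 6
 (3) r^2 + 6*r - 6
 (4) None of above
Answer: 4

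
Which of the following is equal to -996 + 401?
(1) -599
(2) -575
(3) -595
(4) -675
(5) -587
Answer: 3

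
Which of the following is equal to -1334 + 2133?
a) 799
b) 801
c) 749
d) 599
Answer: a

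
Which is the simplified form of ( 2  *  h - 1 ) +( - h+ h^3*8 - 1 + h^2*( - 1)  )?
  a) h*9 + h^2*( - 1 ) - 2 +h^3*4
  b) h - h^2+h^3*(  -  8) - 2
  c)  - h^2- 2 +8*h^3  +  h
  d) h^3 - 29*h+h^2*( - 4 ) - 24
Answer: c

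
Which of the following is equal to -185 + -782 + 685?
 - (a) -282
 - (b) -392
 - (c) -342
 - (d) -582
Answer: a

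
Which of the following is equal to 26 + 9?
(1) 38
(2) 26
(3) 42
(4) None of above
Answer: 4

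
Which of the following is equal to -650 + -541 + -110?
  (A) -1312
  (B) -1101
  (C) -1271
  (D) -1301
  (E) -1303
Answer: D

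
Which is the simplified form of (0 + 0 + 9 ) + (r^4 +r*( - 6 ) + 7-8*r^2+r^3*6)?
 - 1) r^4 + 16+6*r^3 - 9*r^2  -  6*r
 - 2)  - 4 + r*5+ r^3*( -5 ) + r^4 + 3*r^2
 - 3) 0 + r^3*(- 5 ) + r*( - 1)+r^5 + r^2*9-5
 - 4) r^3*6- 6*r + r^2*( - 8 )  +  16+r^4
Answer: 4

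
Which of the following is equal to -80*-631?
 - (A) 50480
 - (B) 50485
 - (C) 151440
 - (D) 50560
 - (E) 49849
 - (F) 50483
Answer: A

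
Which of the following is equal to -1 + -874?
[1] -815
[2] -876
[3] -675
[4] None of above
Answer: 4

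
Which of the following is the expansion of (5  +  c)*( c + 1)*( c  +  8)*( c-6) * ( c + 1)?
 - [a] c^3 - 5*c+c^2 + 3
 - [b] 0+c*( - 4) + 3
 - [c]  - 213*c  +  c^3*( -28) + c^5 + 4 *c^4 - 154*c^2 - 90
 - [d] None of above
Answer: d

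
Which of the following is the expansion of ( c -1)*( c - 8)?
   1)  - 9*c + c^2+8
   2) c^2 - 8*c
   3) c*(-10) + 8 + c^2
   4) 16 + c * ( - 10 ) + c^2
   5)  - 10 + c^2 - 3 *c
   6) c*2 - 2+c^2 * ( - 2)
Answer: 1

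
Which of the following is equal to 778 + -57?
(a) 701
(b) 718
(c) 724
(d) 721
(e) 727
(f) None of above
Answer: d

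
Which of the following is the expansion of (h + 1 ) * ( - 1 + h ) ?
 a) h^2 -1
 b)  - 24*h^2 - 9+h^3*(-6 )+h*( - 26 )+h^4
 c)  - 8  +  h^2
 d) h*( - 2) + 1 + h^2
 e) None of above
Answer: a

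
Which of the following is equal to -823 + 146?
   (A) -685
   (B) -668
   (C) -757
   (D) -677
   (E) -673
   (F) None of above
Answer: D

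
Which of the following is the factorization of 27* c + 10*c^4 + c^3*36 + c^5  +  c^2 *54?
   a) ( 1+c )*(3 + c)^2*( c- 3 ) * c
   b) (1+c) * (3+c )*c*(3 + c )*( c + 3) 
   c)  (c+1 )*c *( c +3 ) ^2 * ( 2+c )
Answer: b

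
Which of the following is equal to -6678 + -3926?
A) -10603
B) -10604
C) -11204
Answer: B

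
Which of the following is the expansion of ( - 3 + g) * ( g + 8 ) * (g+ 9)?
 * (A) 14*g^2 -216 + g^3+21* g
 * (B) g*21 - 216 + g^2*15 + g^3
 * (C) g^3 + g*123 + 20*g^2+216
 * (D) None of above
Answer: A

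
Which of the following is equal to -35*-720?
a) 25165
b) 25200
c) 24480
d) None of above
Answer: b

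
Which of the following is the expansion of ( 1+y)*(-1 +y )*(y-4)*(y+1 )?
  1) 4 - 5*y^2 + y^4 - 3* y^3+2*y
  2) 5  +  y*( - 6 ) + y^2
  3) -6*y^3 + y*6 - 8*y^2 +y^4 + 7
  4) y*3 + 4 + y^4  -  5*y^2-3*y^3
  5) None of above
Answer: 4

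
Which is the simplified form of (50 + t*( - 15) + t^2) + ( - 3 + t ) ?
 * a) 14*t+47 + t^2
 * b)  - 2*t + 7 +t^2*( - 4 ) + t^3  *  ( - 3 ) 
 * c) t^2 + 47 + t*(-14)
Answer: c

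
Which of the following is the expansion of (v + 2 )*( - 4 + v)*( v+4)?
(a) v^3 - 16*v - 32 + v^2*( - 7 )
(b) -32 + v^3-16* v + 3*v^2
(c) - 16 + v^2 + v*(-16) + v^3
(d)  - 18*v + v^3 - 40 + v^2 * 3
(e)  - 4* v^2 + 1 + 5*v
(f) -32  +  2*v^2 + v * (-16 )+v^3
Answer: f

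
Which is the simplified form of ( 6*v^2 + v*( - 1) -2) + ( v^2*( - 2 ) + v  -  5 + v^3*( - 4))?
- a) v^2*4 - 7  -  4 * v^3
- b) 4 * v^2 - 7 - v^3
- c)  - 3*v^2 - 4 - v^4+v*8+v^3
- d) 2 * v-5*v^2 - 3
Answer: a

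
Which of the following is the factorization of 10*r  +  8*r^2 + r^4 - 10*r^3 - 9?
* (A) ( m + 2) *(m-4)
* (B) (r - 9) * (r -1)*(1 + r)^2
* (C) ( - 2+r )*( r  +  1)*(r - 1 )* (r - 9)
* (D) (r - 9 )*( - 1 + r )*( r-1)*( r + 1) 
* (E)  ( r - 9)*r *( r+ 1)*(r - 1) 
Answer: D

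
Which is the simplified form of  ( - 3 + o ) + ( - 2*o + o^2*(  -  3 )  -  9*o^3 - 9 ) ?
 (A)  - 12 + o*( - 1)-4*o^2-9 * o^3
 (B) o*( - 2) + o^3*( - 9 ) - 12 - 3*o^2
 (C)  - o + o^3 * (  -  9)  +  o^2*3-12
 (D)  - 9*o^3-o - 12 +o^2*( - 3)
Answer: D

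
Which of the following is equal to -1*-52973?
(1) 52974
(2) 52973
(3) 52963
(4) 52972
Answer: 2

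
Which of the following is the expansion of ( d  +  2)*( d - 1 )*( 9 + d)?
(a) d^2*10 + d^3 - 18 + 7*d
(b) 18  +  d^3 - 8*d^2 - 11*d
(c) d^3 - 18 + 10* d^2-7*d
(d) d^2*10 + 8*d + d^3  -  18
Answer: a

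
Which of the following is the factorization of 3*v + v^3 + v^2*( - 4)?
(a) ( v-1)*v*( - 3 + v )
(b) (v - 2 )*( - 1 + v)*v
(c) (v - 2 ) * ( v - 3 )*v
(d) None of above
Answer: a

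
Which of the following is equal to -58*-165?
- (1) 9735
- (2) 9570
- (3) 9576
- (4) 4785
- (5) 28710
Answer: 2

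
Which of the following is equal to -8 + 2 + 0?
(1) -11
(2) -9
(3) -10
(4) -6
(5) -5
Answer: 4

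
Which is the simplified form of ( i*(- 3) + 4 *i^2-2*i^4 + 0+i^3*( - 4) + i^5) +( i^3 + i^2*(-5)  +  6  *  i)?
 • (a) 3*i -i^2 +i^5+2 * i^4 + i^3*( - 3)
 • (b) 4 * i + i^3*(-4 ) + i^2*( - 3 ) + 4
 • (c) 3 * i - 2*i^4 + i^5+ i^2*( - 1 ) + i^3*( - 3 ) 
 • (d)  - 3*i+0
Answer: c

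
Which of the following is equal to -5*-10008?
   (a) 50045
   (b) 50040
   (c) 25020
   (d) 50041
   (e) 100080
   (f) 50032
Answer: b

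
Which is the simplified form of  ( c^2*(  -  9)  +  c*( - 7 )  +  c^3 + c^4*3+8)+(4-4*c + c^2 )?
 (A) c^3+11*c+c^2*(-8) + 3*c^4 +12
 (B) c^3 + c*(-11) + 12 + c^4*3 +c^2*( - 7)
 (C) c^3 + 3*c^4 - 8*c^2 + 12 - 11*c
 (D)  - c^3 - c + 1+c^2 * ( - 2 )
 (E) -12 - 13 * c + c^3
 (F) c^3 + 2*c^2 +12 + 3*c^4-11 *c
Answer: C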